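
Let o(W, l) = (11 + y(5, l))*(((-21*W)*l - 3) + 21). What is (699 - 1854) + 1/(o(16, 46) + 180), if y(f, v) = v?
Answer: -1016152831/879786 ≈ -1155.0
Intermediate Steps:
o(W, l) = (11 + l)*(18 - 21*W*l) (o(W, l) = (11 + l)*(((-21*W)*l - 3) + 21) = (11 + l)*((-21*W*l - 3) + 21) = (11 + l)*((-3 - 21*W*l) + 21) = (11 + l)*(18 - 21*W*l))
(699 - 1854) + 1/(o(16, 46) + 180) = (699 - 1854) + 1/((198 + 18*46 - 231*16*46 - 21*16*46²) + 180) = -1155 + 1/((198 + 828 - 170016 - 21*16*2116) + 180) = -1155 + 1/((198 + 828 - 170016 - 710976) + 180) = -1155 + 1/(-879966 + 180) = -1155 + 1/(-879786) = -1155 - 1/879786 = -1016152831/879786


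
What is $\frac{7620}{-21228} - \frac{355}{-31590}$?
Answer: $- \frac{3886331}{11176542} \approx -0.34772$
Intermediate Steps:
$\frac{7620}{-21228} - \frac{355}{-31590} = 7620 \left(- \frac{1}{21228}\right) - - \frac{71}{6318} = - \frac{635}{1769} + \frac{71}{6318} = - \frac{3886331}{11176542}$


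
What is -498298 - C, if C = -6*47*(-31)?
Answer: -507040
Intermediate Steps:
C = 8742 (C = -282*(-31) = 8742)
-498298 - C = -498298 - 1*8742 = -498298 - 8742 = -507040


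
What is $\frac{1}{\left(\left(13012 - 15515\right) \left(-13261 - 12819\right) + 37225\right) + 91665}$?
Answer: $\frac{1}{65407130} \approx 1.5289 \cdot 10^{-8}$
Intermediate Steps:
$\frac{1}{\left(\left(13012 - 15515\right) \left(-13261 - 12819\right) + 37225\right) + 91665} = \frac{1}{\left(\left(-2503\right) \left(-26080\right) + 37225\right) + 91665} = \frac{1}{\left(65278240 + 37225\right) + 91665} = \frac{1}{65315465 + 91665} = \frac{1}{65407130}$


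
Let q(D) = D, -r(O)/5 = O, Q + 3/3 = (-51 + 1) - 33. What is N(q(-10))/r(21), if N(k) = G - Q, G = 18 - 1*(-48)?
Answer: -10/7 ≈ -1.4286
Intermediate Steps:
Q = -84 (Q = -1 + ((-51 + 1) - 33) = -1 + (-50 - 33) = -1 - 83 = -84)
r(O) = -5*O
G = 66 (G = 18 + 48 = 66)
N(k) = 150 (N(k) = 66 - 1*(-84) = 66 + 84 = 150)
N(q(-10))/r(21) = 150/((-5*21)) = 150/(-105) = 150*(-1/105) = -10/7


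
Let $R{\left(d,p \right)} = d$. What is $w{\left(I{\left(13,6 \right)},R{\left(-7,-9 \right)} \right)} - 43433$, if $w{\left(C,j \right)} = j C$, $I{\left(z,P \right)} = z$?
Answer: $-43524$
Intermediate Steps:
$w{\left(C,j \right)} = C j$
$w{\left(I{\left(13,6 \right)},R{\left(-7,-9 \right)} \right)} - 43433 = 13 \left(-7\right) - 43433 = -91 - 43433 = -43524$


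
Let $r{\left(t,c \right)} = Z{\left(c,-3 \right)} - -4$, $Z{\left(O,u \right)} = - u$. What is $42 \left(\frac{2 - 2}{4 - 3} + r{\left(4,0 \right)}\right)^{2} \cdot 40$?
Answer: $82320$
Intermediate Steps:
$r{\left(t,c \right)} = 7$ ($r{\left(t,c \right)} = \left(-1\right) \left(-3\right) - -4 = 3 + 4 = 7$)
$42 \left(\frac{2 - 2}{4 - 3} + r{\left(4,0 \right)}\right)^{2} \cdot 40 = 42 \left(\frac{2 - 2}{4 - 3} + 7\right)^{2} \cdot 40 = 42 \left(\frac{0}{1} + 7\right)^{2} \cdot 40 = 42 \left(0 \cdot 1 + 7\right)^{2} \cdot 40 = 42 \left(0 + 7\right)^{2} \cdot 40 = 42 \cdot 7^{2} \cdot 40 = 42 \cdot 49 \cdot 40 = 2058 \cdot 40 = 82320$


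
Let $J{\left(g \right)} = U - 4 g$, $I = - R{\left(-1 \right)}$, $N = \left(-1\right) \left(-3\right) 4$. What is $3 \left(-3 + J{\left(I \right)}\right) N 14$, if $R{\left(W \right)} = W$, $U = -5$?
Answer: $-6048$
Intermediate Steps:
$N = 12$ ($N = 3 \cdot 4 = 12$)
$I = 1$ ($I = \left(-1\right) \left(-1\right) = 1$)
$J{\left(g \right)} = -5 - 4 g$
$3 \left(-3 + J{\left(I \right)}\right) N 14 = 3 \left(-3 - 9\right) 12 \cdot 14 = 3 \left(-12\right) 12 \cdot 14 = \left(-36\right) 12 \cdot 14 = \left(-432\right) 14 = -6048$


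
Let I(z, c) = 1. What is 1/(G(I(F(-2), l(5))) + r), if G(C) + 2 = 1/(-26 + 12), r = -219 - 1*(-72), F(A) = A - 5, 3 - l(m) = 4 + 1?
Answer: -14/2087 ≈ -0.0067082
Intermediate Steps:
l(m) = -2 (l(m) = 3 - (4 + 1) = 3 - 1*5 = 3 - 5 = -2)
F(A) = -5 + A
r = -147 (r = -219 + 72 = -147)
G(C) = -29/14 (G(C) = -2 + 1/(-26 + 12) = -2 + 1/(-14) = -2 - 1/14 = -29/14)
1/(G(I(F(-2), l(5))) + r) = 1/(-29/14 - 147) = 1/(-2087/14) = -14/2087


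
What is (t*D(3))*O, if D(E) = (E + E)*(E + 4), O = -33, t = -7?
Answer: 9702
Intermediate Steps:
D(E) = 2*E*(4 + E) (D(E) = (2*E)*(4 + E) = 2*E*(4 + E))
(t*D(3))*O = -14*3*(4 + 3)*(-33) = -14*3*7*(-33) = -7*42*(-33) = -294*(-33) = 9702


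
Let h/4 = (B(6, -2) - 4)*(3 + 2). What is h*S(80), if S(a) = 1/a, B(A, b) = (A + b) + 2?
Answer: 1/2 ≈ 0.50000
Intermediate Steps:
B(A, b) = 2 + A + b
h = 40 (h = 4*(((2 + 6 - 2) - 4)*(3 + 2)) = 4*((6 - 4)*5) = 4*(2*5) = 4*10 = 40)
h*S(80) = 40/80 = 40*(1/80) = 1/2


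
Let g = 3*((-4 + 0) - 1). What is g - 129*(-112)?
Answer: 14433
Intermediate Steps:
g = -15 (g = 3*(-4 - 1) = 3*(-5) = -15)
g - 129*(-112) = -15 - 129*(-112) = -15 + 14448 = 14433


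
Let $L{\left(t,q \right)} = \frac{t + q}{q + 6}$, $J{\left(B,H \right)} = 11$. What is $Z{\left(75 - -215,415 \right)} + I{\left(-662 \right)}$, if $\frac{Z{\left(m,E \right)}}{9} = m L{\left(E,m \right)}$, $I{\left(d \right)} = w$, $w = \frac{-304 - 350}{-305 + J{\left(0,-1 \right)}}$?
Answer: $\frac{45097357}{7252} \approx 6218.6$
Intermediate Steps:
$L{\left(t,q \right)} = \frac{q + t}{6 + q}$
$w = \frac{109}{49}$ ($w = \frac{-304 - 350}{-305 + 11} = - \frac{654}{-294} = \left(-654\right) \left(- \frac{1}{294}\right) = \frac{109}{49} \approx 2.2245$)
$I{\left(d \right)} = \frac{109}{49}$
$Z{\left(m,E \right)} = \frac{9 m \left(E + m\right)}{6 + m}$ ($Z{\left(m,E \right)} = 9 m \frac{m + E}{6 + m} = 9 m \frac{E + m}{6 + m} = 9 \frac{m \left(E + m\right)}{6 + m} = \frac{9 m \left(E + m\right)}{6 + m}$)
$Z{\left(75 - -215,415 \right)} + I{\left(-662 \right)} = \frac{9 \left(75 - -215\right) \left(415 + \left(75 - -215\right)\right)}{6 + \left(75 - -215\right)} + \frac{109}{49} = \frac{9 \left(75 + 215\right) \left(415 + \left(75 + 215\right)\right)}{6 + \left(75 + 215\right)} + \frac{109}{49} = 9 \cdot 290 \frac{1}{6 + 290} \left(415 + 290\right) + \frac{109}{49} = 9 \cdot 290 \cdot \frac{1}{296} \cdot 705 + \frac{109}{49} = \frac{920025}{148} + \frac{109}{49} = \frac{45097357}{7252}$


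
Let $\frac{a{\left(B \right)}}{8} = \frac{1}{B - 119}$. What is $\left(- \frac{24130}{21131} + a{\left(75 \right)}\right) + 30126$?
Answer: $\frac{636564534}{21131} \approx 30125.0$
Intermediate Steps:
$a{\left(B \right)} = \frac{8}{-119 + B}$ ($a{\left(B \right)} = \frac{8}{B - 119} = \frac{8}{-119 + B}$)
$\left(- \frac{24130}{21131} + a{\left(75 \right)}\right) + 30126 = \left(- \frac{24130}{21131} + \frac{8}{-119 + 75}\right) + 30126 = \left(\left(-24130\right) \frac{1}{21131} + \frac{8}{-44}\right) + 30126 = \left(- \frac{24130}{21131} + 8 \left(- \frac{1}{44}\right)\right) + 30126 = \left(- \frac{24130}{21131} - \frac{2}{11}\right) + 30126 = - \frac{27972}{21131} + 30126 = \frac{636564534}{21131}$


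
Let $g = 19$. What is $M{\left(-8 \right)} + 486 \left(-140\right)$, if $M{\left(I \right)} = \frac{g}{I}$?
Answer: $- \frac{544339}{8} \approx -68042.0$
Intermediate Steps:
$M{\left(I \right)} = \frac{19}{I}$
$M{\left(-8 \right)} + 486 \left(-140\right) = \frac{19}{-8} + 486 \left(-140\right) = 19 \left(- \frac{1}{8}\right) - 68040 = - \frac{19}{8} - 68040 = - \frac{544339}{8}$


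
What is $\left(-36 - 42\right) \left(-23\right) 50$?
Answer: $89700$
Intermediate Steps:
$\left(-36 - 42\right) \left(-23\right) 50 = \left(-78\right) \left(-23\right) 50 = 1794 \cdot 50 = 89700$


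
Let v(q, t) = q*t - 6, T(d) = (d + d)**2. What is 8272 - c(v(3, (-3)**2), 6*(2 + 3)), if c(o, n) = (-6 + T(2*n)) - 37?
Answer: -6085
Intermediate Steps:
T(d) = 4*d**2 (T(d) = (2*d)**2 = 4*d**2)
v(q, t) = -6 + q*t
c(o, n) = -43 + 16*n**2 (c(o, n) = (-6 + 4*(2*n)**2) - 37 = (-6 + 4*(4*n**2)) - 37 = (-6 + 16*n**2) - 37 = -43 + 16*n**2)
8272 - c(v(3, (-3)**2), 6*(2 + 3)) = 8272 - (-43 + 16*(6*(2 + 3))**2) = 8272 - (-43 + 16*(6*5)**2) = 8272 - (-43 + 16*30**2) = 8272 - (-43 + 16*900) = 8272 - (-43 + 14400) = 8272 - 1*14357 = 8272 - 14357 = -6085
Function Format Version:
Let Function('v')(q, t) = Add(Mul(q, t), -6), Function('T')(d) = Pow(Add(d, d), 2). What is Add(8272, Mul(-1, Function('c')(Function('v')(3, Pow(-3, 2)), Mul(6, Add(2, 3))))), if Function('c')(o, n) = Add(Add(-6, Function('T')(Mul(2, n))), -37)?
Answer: -6085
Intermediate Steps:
Function('T')(d) = Mul(4, Pow(d, 2)) (Function('T')(d) = Pow(Mul(2, d), 2) = Mul(4, Pow(d, 2)))
Function('v')(q, t) = Add(-6, Mul(q, t))
Function('c')(o, n) = Add(-43, Mul(16, Pow(n, 2))) (Function('c')(o, n) = Add(Add(-6, Mul(4, Pow(Mul(2, n), 2))), -37) = Add(Add(-6, Mul(4, Mul(4, Pow(n, 2)))), -37) = Add(Add(-6, Mul(16, Pow(n, 2))), -37) = Add(-43, Mul(16, Pow(n, 2))))
Add(8272, Mul(-1, Function('c')(Function('v')(3, Pow(-3, 2)), Mul(6, Add(2, 3))))) = Add(8272, Mul(-1, Add(-43, Mul(16, Pow(Mul(6, Add(2, 3)), 2))))) = Add(8272, Mul(-1, Add(-43, Mul(16, Pow(Mul(6, 5), 2))))) = Add(8272, Mul(-1, Add(-43, Mul(16, Pow(30, 2))))) = Add(8272, Mul(-1, Add(-43, Mul(16, 900)))) = Add(8272, Mul(-1, Add(-43, 14400))) = Add(8272, Mul(-1, 14357)) = Add(8272, -14357) = -6085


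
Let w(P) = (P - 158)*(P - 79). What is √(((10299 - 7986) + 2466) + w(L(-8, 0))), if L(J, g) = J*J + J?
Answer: 5*√285 ≈ 84.410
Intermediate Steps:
L(J, g) = J + J² (L(J, g) = J² + J = J + J²)
w(P) = (-158 + P)*(-79 + P)
√(((10299 - 7986) + 2466) + w(L(-8, 0))) = √(((10299 - 7986) + 2466) + (12482 + (-8*(1 - 8))² - (-1896)*(1 - 8))) = √((2313 + 2466) + (12482 + (-8*(-7))² - (-1896)*(-7))) = √(4779 + (12482 + 56² - 237*56)) = √(4779 + (12482 + 3136 - 13272)) = √(4779 + 2346) = √7125 = 5*√285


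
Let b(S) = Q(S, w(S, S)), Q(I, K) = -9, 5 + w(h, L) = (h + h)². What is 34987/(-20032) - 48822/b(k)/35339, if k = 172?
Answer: -3383216011/2123732544 ≈ -1.5931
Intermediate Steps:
w(h, L) = -5 + 4*h² (w(h, L) = -5 + (h + h)² = -5 + (2*h)² = -5 + 4*h²)
b(S) = -9
34987/(-20032) - 48822/b(k)/35339 = 34987/(-20032) - 48822/(-9)/35339 = 34987*(-1/20032) - 48822*(-⅑)*(1/35339) = -34987/20032 + (16274/3)*(1/35339) = -34987/20032 + 16274/106017 = -3383216011/2123732544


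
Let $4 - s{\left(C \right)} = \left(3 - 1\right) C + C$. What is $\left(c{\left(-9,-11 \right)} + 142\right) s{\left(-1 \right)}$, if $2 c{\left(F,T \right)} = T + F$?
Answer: $924$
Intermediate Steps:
$s{\left(C \right)} = 4 - 3 C$ ($s{\left(C \right)} = 4 - \left(\left(3 - 1\right) C + C\right) = 4 - \left(2 C + C\right) = 4 - 3 C$)
$c{\left(F,T \right)} = \frac{F}{2} + \frac{T}{2}$ ($c{\left(F,T \right)} = \frac{T + F}{2} = \frac{F + T}{2} = \frac{F}{2} + \frac{T}{2}$)
$\left(c{\left(-9,-11 \right)} + 142\right) s{\left(-1 \right)} = \left(\left(\frac{1}{2} \left(-9\right) + \frac{1}{2} \left(-11\right)\right) + 142\right) \left(4 - -3\right) = \left(\left(- \frac{9}{2} - \frac{11}{2}\right) + 142\right) \left(4 + 3\right) = \left(-10 + 142\right) 7 = 132 \cdot 7 = 924$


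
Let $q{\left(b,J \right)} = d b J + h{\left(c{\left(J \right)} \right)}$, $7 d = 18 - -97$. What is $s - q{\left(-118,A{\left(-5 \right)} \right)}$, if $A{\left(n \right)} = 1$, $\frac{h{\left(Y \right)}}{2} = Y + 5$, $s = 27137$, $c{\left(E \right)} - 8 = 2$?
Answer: $\frac{203319}{7} \approx 29046.0$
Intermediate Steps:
$c{\left(E \right)} = 10$ ($c{\left(E \right)} = 8 + 2 = 10$)
$h{\left(Y \right)} = 10 + 2 Y$ ($h{\left(Y \right)} = 2 \left(Y + 5\right) = 2 \left(5 + Y\right) = 10 + 2 Y$)
$d = \frac{115}{7}$ ($d = \frac{18 - -97}{7} = \frac{18 + 97}{7} = \frac{1}{7} \cdot 115 = \frac{115}{7} \approx 16.429$)
$q{\left(b,J \right)} = 30 + \frac{115 J b}{7}$ ($q{\left(b,J \right)} = \frac{115 b}{7} J + \left(10 + 2 \cdot 10\right) = \frac{115 J b}{7} + \left(10 + 20\right) = \frac{115 J b}{7} + 30 = 30 + \frac{115 J b}{7}$)
$s - q{\left(-118,A{\left(-5 \right)} \right)} = 27137 - \left(30 + \frac{115}{7} \cdot 1 \left(-118\right)\right) = 27137 - \left(30 - \frac{13570}{7}\right) = 27137 - - \frac{13360}{7} = 27137 + \frac{13360}{7} = \frac{203319}{7}$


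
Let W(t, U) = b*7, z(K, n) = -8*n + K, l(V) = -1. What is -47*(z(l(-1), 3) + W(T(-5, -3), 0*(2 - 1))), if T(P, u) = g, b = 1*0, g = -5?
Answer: 1175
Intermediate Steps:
z(K, n) = K - 8*n
b = 0
T(P, u) = -5
W(t, U) = 0 (W(t, U) = 0*7 = 0)
-47*(z(l(-1), 3) + W(T(-5, -3), 0*(2 - 1))) = -47*((-1 - 8*3) + 0) = -47*((-1 - 24) + 0) = -47*(-25 + 0) = -47*(-25) = 1175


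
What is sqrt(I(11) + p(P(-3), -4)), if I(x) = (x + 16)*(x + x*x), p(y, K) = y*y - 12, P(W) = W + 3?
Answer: 4*sqrt(222) ≈ 59.599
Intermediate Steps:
P(W) = 3 + W
p(y, K) = -12 + y**2 (p(y, K) = y**2 - 12 = -12 + y**2)
I(x) = (16 + x)*(x + x**2)
sqrt(I(11) + p(P(-3), -4)) = sqrt(11*(16 + 11**2 + 17*11) + (-12 + (3 - 3)**2)) = sqrt(11*(16 + 121 + 187) + (-12 + 0**2)) = sqrt(11*324 + (-12 + 0)) = sqrt(3564 - 12) = sqrt(3552) = 4*sqrt(222)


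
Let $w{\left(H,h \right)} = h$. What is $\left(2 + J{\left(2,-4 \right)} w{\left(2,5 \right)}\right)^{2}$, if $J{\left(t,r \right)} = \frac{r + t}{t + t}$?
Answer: $\frac{1}{4} \approx 0.25$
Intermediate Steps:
$J{\left(t,r \right)} = \frac{r + t}{2 t}$
$\left(2 + J{\left(2,-4 \right)} w{\left(2,5 \right)}\right)^{2} = \left(2 + \frac{-4 + 2}{2 \cdot 2} \cdot 5\right)^{2} = \left(2 + \frac{1}{2} \cdot \frac{1}{2} \left(-2\right) 5\right)^{2} = \left(2 - \frac{5}{2}\right)^{2} = \left(- \frac{1}{2}\right)^{2} = \frac{1}{4}$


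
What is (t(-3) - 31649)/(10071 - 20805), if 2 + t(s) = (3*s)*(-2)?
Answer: 31633/10734 ≈ 2.9470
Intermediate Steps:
t(s) = -2 - 6*s (t(s) = -2 + (3*s)*(-2) = -2 - 6*s)
(t(-3) - 31649)/(10071 - 20805) = ((-2 - 6*(-3)) - 31649)/(10071 - 20805) = ((-2 + 18) - 31649)/(-10734) = (16 - 31649)*(-1/10734) = -31633*(-1/10734) = 31633/10734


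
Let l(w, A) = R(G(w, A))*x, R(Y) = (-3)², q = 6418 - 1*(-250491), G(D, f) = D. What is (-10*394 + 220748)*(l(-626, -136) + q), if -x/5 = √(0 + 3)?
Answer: 55699926472 - 9756360*√3 ≈ 5.5683e+10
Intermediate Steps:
q = 256909 (q = 6418 + 250491 = 256909)
R(Y) = 9
x = -5*√3 (x = -5*√(0 + 3) = -5*√3 ≈ -8.6602)
l(w, A) = -45*√3 (l(w, A) = 9*(-5*√3) = -45*√3)
(-10*394 + 220748)*(l(-626, -136) + q) = (-10*394 + 220748)*(-45*√3 + 256909) = (-3940 + 220748)*(256909 - 45*√3) = 216808*(256909 - 45*√3) = 55699926472 - 9756360*√3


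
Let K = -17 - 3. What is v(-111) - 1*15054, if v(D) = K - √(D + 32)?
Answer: -15074 - I*√79 ≈ -15074.0 - 8.8882*I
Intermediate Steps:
K = -20
v(D) = -20 - √(32 + D) (v(D) = -20 - √(D + 32) = -20 - √(32 + D))
v(-111) - 1*15054 = (-20 - √(32 - 111)) - 1*15054 = (-20 - √(-79)) - 15054 = (-20 - I*√79) - 15054 = -15074 - I*√79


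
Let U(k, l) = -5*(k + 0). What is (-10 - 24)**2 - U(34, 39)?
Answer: 1326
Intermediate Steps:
U(k, l) = -5*k
(-10 - 24)**2 - U(34, 39) = (-10 - 24)**2 - (-5)*34 = (-34)**2 - 1*(-170) = 1156 + 170 = 1326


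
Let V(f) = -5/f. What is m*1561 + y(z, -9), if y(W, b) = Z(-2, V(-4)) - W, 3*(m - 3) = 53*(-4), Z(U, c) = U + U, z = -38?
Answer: -316781/3 ≈ -1.0559e+5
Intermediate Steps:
Z(U, c) = 2*U
m = -203/3 (m = 3 + (53*(-4))/3 = 3 + (1/3)*(-212) = 3 - 212/3 = -203/3 ≈ -67.667)
y(W, b) = -4 - W (y(W, b) = 2*(-2) - W = -4 - W)
m*1561 + y(z, -9) = -203/3*1561 + (-4 - 1*(-38)) = -316883/3 + (-4 + 38) = -316883/3 + 34 = -316781/3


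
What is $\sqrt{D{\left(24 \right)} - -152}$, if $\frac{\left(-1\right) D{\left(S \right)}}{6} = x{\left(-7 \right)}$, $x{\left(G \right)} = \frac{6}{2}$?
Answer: $\sqrt{134} \approx 11.576$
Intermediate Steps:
$x{\left(G \right)} = 3$ ($x{\left(G \right)} = 6 \cdot \frac{1}{2} = 3$)
$D{\left(S \right)} = -18$ ($D{\left(S \right)} = \left(-6\right) 3 = -18$)
$\sqrt{D{\left(24 \right)} - -152} = \sqrt{-18 - -152} = \sqrt{-18 + 152} = \sqrt{134}$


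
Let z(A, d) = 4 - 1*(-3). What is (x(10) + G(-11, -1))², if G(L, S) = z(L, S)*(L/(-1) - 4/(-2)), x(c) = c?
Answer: 10201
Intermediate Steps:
z(A, d) = 7 (z(A, d) = 4 + 3 = 7)
G(L, S) = 14 - 7*L (G(L, S) = 7*(L/(-1) - 4/(-2)) = 7*(L*(-1) - 4*(-½)) = 7*(-L + 2) = 7*(2 - L) = 14 - 7*L)
(x(10) + G(-11, -1))² = (10 + (14 - 7*(-11)))² = (10 + (14 + 77))² = (10 + 91)² = 101² = 10201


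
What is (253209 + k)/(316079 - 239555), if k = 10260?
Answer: 87823/25508 ≈ 3.4430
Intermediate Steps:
(253209 + k)/(316079 - 239555) = (253209 + 10260)/(316079 - 239555) = 263469/76524 = 263469*(1/76524) = 87823/25508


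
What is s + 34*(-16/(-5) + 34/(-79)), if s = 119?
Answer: 84201/395 ≈ 213.17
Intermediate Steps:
s + 34*(-16/(-5) + 34/(-79)) = 119 + 34*(-16/(-5) + 34/(-79)) = 119 + 34*(-16*(-1/5) + 34*(-1/79)) = 119 + 34*(16/5 - 34/79) = 119 + 34*(1094/395) = 119 + 37196/395 = 84201/395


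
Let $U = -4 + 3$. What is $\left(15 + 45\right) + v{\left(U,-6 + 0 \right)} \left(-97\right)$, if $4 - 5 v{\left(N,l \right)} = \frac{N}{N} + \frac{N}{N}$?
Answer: $\frac{106}{5} \approx 21.2$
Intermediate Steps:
$U = -1$
$v{\left(N,l \right)} = \frac{2}{5}$ ($v{\left(N,l \right)} = \frac{4}{5} - \frac{\frac{N}{N} + \frac{N}{N}}{5} = \frac{4}{5} - \frac{1 + 1}{5} = \frac{4}{5} - \frac{2}{5} = \frac{2}{5}$)
$\left(15 + 45\right) + v{\left(U,-6 + 0 \right)} \left(-97\right) = \left(15 + 45\right) + \frac{2}{5} \left(-97\right) = 60 - \frac{194}{5} = \frac{106}{5}$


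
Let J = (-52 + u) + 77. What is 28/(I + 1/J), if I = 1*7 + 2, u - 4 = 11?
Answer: 1120/361 ≈ 3.1025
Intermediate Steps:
u = 15 (u = 4 + 11 = 15)
I = 9 (I = 7 + 2 = 9)
J = 40 (J = (-52 + 15) + 77 = -37 + 77 = 40)
28/(I + 1/J) = 28/(9 + 1/40) = 28/(361/40) = 28*(40/361) = 1120/361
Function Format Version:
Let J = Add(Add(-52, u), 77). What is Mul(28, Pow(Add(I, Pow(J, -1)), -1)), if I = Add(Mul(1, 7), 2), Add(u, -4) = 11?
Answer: Rational(1120, 361) ≈ 3.1025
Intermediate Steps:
u = 15 (u = Add(4, 11) = 15)
I = 9 (I = Add(7, 2) = 9)
J = 40 (J = Add(Add(-52, 15), 77) = Add(-37, 77) = 40)
Mul(28, Pow(Add(I, Pow(J, -1)), -1)) = Mul(28, Pow(Add(9, Pow(40, -1)), -1)) = Mul(28, Pow(Add(9, Rational(1, 40)), -1)) = Mul(28, Pow(Rational(361, 40), -1)) = Mul(28, Rational(40, 361)) = Rational(1120, 361)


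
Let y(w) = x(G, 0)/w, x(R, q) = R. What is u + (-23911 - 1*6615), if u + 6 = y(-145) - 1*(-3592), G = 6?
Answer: -3906306/145 ≈ -26940.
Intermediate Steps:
y(w) = 6/w
u = 519964/145 (u = -6 + (6/(-145) - 1*(-3592)) = -6 + (6*(-1/145) + 3592) = -6 + (-6/145 + 3592) = -6 + 520834/145 = 519964/145 ≈ 3586.0)
u + (-23911 - 1*6615) = 519964/145 + (-23911 - 1*6615) = 519964/145 + (-23911 - 6615) = 519964/145 - 30526 = -3906306/145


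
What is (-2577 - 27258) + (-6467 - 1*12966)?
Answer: -49268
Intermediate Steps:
(-2577 - 27258) + (-6467 - 1*12966) = -29835 + (-6467 - 12966) = -29835 - 19433 = -49268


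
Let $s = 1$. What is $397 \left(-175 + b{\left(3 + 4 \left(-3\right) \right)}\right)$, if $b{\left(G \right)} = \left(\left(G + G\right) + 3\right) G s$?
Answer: $-15880$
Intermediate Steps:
$b{\left(G \right)} = G \left(3 + 2 G\right)$ ($b{\left(G \right)} = \left(\left(G + G\right) + 3\right) G 1 = \left(2 G + 3\right) G 1 = \left(3 + 2 G\right) G 1 = G \left(3 + 2 G\right) 1 = G \left(3 + 2 G\right)$)
$397 \left(-175 + b{\left(3 + 4 \left(-3\right) \right)}\right) = 397 \left(-175 + \left(3 + 4 \left(-3\right)\right) \left(3 + 2 \left(3 + 4 \left(-3\right)\right)\right)\right) = 397 \left(-175 + \left(3 - 12\right) \left(3 + 2 \left(3 - 12\right)\right)\right) = 397 \left(-175 - 9 \left(3 + 2 \left(-9\right)\right)\right) = 397 \left(-175 - 9 \left(3 - 18\right)\right) = 397 \left(-175 - -135\right) = 397 \left(-175 + 135\right) = 397 \left(-40\right) = -15880$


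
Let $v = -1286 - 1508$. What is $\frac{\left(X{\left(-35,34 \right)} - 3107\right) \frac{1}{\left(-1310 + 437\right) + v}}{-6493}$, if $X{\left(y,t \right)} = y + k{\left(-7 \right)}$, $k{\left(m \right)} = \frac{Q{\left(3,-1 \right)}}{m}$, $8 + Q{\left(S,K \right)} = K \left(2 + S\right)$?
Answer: $- \frac{21981}{166668817} \approx -0.00013188$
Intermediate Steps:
$v = -2794$
$Q{\left(S,K \right)} = -8 + K \left(2 + S\right)$
$k{\left(m \right)} = - \frac{13}{m}$ ($k{\left(m \right)} = \frac{-8 + 2 \left(-1\right) - 3}{m} = \frac{-8 - 2 - 3}{m} = - \frac{13}{m}$)
$X{\left(y,t \right)} = \frac{13}{7} + y$ ($X{\left(y,t \right)} = y - \frac{13}{-7} = y - - \frac{13}{7} = y + \frac{13}{7} = \frac{13}{7} + y$)
$\frac{\left(X{\left(-35,34 \right)} - 3107\right) \frac{1}{\left(-1310 + 437\right) + v}}{-6493} = \frac{\left(\left(\frac{13}{7} - 35\right) - 3107\right) \frac{1}{\left(-1310 + 437\right) - 2794}}{-6493} = \frac{- \frac{232}{7} - 3107}{-873 - 2794} \left(- \frac{1}{6493}\right) = - \frac{21981}{7 \left(-3667\right)} \left(- \frac{1}{6493}\right) = \left(- \frac{21981}{7}\right) \left(- \frac{1}{3667}\right) \left(- \frac{1}{6493}\right) = \frac{21981}{25669} \left(- \frac{1}{6493}\right) = - \frac{21981}{166668817}$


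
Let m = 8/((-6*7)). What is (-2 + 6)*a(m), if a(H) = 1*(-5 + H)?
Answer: -436/21 ≈ -20.762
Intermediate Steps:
m = -4/21 (m = 8/(-42) = 8*(-1/42) = -4/21 ≈ -0.19048)
a(H) = -5 + H
(-2 + 6)*a(m) = (-2 + 6)*(-5 - 4/21) = 4*(-109/21) = -436/21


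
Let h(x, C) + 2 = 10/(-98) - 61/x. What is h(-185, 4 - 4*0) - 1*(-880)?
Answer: 7961134/9065 ≈ 878.23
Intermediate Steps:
h(x, C) = -103/49 - 61/x (h(x, C) = -2 + (10/(-98) - 61/x) = -2 + (10*(-1/98) - 61/x) = -2 + (-5/49 - 61/x) = -103/49 - 61/x)
h(-185, 4 - 4*0) - 1*(-880) = (-103/49 - 61/(-185)) - 1*(-880) = (-103/49 - 61*(-1/185)) + 880 = (-103/49 + 61/185) + 880 = -16066/9065 + 880 = 7961134/9065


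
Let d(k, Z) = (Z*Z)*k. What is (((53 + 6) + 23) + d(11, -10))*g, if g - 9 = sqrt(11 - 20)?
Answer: 10638 + 3546*I ≈ 10638.0 + 3546.0*I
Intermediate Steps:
d(k, Z) = k*Z**2 (d(k, Z) = Z**2*k = k*Z**2)
g = 9 + 3*I (g = 9 + sqrt(11 - 20) = 9 + sqrt(-9) = 9 + 3*I ≈ 9.0 + 3.0*I)
(((53 + 6) + 23) + d(11, -10))*g = (((53 + 6) + 23) + 11*(-10)**2)*(9 + 3*I) = ((59 + 23) + 11*100)*(9 + 3*I) = (82 + 1100)*(9 + 3*I) = 1182*(9 + 3*I) = 10638 + 3546*I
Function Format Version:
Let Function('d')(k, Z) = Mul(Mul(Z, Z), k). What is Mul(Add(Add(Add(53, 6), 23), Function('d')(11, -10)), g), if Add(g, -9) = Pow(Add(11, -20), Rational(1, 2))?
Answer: Add(10638, Mul(3546, I)) ≈ Add(10638., Mul(3546.0, I))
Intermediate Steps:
Function('d')(k, Z) = Mul(k, Pow(Z, 2)) (Function('d')(k, Z) = Mul(Pow(Z, 2), k) = Mul(k, Pow(Z, 2)))
g = Add(9, Mul(3, I)) (g = Add(9, Pow(Add(11, -20), Rational(1, 2))) = Add(9, Pow(-9, Rational(1, 2))) = Add(9, Mul(3, I)) ≈ Add(9.0000, Mul(3.0000, I)))
Mul(Add(Add(Add(53, 6), 23), Function('d')(11, -10)), g) = Mul(Add(Add(Add(53, 6), 23), Mul(11, Pow(-10, 2))), Add(9, Mul(3, I))) = Mul(Add(Add(59, 23), Mul(11, 100)), Add(9, Mul(3, I))) = Mul(Add(82, 1100), Add(9, Mul(3, I))) = Mul(1182, Add(9, Mul(3, I))) = Add(10638, Mul(3546, I))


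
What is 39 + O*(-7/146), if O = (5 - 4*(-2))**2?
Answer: 4511/146 ≈ 30.897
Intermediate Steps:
O = 169 (O = (5 + 8)**2 = 13**2 = 169)
39 + O*(-7/146) = 39 + 169*(-7/146) = 39 - 1183/146 = 4511/146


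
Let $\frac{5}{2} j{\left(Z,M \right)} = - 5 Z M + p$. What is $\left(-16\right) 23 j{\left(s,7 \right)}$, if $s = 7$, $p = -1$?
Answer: $\frac{181056}{5} \approx 36211.0$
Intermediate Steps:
$j{\left(Z,M \right)} = - \frac{2}{5} - 2 M Z$ ($j{\left(Z,M \right)} = \frac{2 \left(- 5 Z M - 1\right)}{5} = \frac{2 \left(- 5 M Z - 1\right)}{5} = \frac{2 \left(-1 - 5 M Z\right)}{5} = - \frac{2}{5} - 2 M Z$)
$\left(-16\right) 23 j{\left(s,7 \right)} = \left(-16\right) 23 \left(- \frac{2}{5} - 14 \cdot 7\right) = - 368 \left(- \frac{2}{5} - 98\right) = \left(-368\right) \left(- \frac{492}{5}\right) = \frac{181056}{5}$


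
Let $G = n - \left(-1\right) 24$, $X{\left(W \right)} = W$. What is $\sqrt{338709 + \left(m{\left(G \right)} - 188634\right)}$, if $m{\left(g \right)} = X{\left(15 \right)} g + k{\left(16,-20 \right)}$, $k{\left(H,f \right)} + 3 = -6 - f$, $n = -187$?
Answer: $\sqrt{147641} \approx 384.24$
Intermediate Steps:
$G = -163$ ($G = -187 - \left(-1\right) 24 = -187 - -24 = -187 + 24 = -163$)
$k{\left(H,f \right)} = -9 - f$ ($k{\left(H,f \right)} = -3 - \left(6 + f\right) = -9 - f$)
$m{\left(g \right)} = 11 + 15 g$ ($m{\left(g \right)} = 15 g - -11 = 15 g + \left(-9 + 20\right) = 15 g + 11 = 11 + 15 g$)
$\sqrt{338709 + \left(m{\left(G \right)} - 188634\right)} = \sqrt{338709 + \left(\left(11 + 15 \left(-163\right)\right) - 188634\right)} = \sqrt{338709 + \left(\left(11 - 2445\right) - 188634\right)} = \sqrt{338709 - 191068} = \sqrt{147641}$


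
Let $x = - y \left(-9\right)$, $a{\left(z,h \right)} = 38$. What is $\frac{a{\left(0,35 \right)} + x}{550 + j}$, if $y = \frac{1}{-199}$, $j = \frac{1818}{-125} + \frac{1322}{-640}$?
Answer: $\frac{8632000}{121308211} \approx 0.071158$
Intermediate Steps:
$j = - \frac{132877}{8000}$ ($j = 1818 \left(- \frac{1}{125}\right) + 1322 \left(- \frac{1}{640}\right) = - \frac{1818}{125} - \frac{661}{320} = - \frac{132877}{8000} \approx -16.61$)
$y = - \frac{1}{199} \approx -0.0050251$
$x = - \frac{9}{199}$ ($x = - \frac{\left(-1\right) \left(-9\right)}{199} = \left(-1\right) \frac{9}{199} = - \frac{9}{199} \approx -0.045226$)
$\frac{a{\left(0,35 \right)} + x}{550 + j} = \frac{38 - \frac{9}{199}}{550 - \frac{132877}{8000}} = \frac{7553}{199 \cdot \frac{4267123}{8000}} = \frac{7553}{199} \cdot \frac{8000}{4267123} = \frac{8632000}{121308211}$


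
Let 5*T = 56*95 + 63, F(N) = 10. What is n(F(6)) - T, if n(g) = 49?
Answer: -5138/5 ≈ -1027.6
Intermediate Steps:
T = 5383/5 (T = (56*95 + 63)/5 = (5320 + 63)/5 = (1/5)*5383 = 5383/5 ≈ 1076.6)
n(F(6)) - T = 49 - 1*5383/5 = 49 - 5383/5 = -5138/5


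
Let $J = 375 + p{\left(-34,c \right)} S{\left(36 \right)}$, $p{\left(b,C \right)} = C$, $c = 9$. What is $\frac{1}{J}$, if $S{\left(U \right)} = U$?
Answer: $\frac{1}{699} \approx 0.0014306$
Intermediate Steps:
$J = 699$ ($J = 375 + 9 \cdot 36 = 375 + 324 = 699$)
$\frac{1}{J} = \frac{1}{699}$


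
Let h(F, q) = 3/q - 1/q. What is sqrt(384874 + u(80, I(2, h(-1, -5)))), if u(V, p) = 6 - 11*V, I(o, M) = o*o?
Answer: 160*sqrt(15) ≈ 619.68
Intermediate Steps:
h(F, q) = 2/q
I(o, M) = o**2
sqrt(384874 + u(80, I(2, h(-1, -5)))) = sqrt(384874 + (6 - 11*80)) = sqrt(384874 + (6 - 880)) = sqrt(384874 - 874) = sqrt(384000) = 160*sqrt(15)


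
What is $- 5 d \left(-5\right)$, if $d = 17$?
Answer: $425$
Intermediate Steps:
$- 5 d \left(-5\right) = \left(-5\right) 17 \left(-5\right) = \left(-85\right) \left(-5\right) = 425$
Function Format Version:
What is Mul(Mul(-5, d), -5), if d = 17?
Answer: 425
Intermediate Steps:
Mul(Mul(-5, d), -5) = Mul(Mul(-5, 17), -5) = Mul(-85, -5) = 425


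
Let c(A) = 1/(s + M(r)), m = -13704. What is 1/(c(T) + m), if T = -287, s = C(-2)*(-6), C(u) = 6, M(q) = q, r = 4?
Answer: -32/438529 ≈ -7.2971e-5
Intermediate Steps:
s = -36 (s = 6*(-6) = -36)
c(A) = -1/32 (c(A) = 1/(-36 + 4) = 1/(-32) = -1/32)
1/(c(T) + m) = 1/(-1/32 - 13704) = 1/(-438529/32) = -32/438529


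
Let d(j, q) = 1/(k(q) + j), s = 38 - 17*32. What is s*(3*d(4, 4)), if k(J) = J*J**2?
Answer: -759/34 ≈ -22.324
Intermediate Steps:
k(J) = J**3
s = -506 (s = 38 - 544 = -506)
d(j, q) = 1/(j + q**3) (d(j, q) = 1/(q**3 + j) = 1/(j + q**3))
s*(3*d(4, 4)) = -1518/(4 + 4**3) = -1518/(4 + 64) = -1518/68 = -506*3/68 = -759/34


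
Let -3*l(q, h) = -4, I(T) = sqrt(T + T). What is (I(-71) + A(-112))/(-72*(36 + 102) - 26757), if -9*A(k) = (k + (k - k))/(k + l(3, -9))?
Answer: 28/9136557 - I*sqrt(142)/36693 ≈ 3.0646e-6 - 0.00032476*I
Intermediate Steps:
I(T) = sqrt(2)*sqrt(T) (I(T) = sqrt(2*T) = sqrt(2)*sqrt(T))
l(q, h) = 4/3 (l(q, h) = -1/3*(-4) = 4/3)
A(k) = -k/(9*(4/3 + k)) (A(k) = -(k + (k - k))/(9*(k + 4/3)) = -(k + 0)/(9*(4/3 + k)) = -k/(9*(4/3 + k)))
(I(-71) + A(-112))/(-72*(36 + 102) - 26757) = (sqrt(2)*sqrt(-71) - 1*(-112)/(12 + 9*(-112)))/(-72*(36 + 102) - 26757) = (sqrt(2)*(I*sqrt(71)) - 1*(-112)/(12 - 1008))/(-72*138 - 26757) = (I*sqrt(142) - 1*(-112)/(-996))/(-9936 - 26757) = (I*sqrt(142) - 1*(-112)*(-1/996))/(-36693) = (I*sqrt(142) - 28/249)*(-1/36693) = (-28/249 + I*sqrt(142))*(-1/36693) = 28/9136557 - I*sqrt(142)/36693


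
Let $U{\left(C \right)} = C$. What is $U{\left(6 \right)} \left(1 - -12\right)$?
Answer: $78$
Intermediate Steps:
$U{\left(6 \right)} \left(1 - -12\right) = 6 \left(1 - -12\right) = 6 \left(1 + 12\right) = 6 \cdot 13 = 78$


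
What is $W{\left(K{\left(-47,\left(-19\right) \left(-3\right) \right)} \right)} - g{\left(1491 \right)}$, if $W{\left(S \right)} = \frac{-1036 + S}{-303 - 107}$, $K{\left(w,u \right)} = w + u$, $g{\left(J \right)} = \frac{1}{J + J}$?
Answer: $\frac{1529561}{611310} \approx 2.5021$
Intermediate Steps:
$g{\left(J \right)} = \frac{1}{2 J}$
$K{\left(w,u \right)} = u + w$
$W{\left(S \right)} = \frac{518}{205} - \frac{S}{410}$ ($W{\left(S \right)} = \frac{-1036 + S}{-410} = \left(-1036 + S\right) \left(- \frac{1}{410}\right) = \frac{518}{205} - \frac{S}{410}$)
$W{\left(K{\left(-47,\left(-19\right) \left(-3\right) \right)} \right)} - g{\left(1491 \right)} = \left(\frac{518}{205} - \frac{\left(-19\right) \left(-3\right) - 47}{410}\right) - \frac{1}{2 \cdot 1491} = \left(\frac{518}{205} - \frac{57 - 47}{410}\right) - \frac{1}{2} \cdot \frac{1}{1491} = \left(\frac{518}{205} - \frac{1}{41}\right) - \frac{1}{2982} = \frac{513}{205} - \frac{1}{2982} = \frac{1529561}{611310}$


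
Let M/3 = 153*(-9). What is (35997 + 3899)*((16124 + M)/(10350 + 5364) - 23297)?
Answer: -7302505292620/7857 ≈ -9.2943e+8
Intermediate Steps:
M = -4131 (M = 3*(153*(-9)) = 3*(-1377) = -4131)
(35997 + 3899)*((16124 + M)/(10350 + 5364) - 23297) = (35997 + 3899)*((16124 - 4131)/(10350 + 5364) - 23297) = 39896*(11993/15714 - 23297) = 39896*(-366077065/15714) = -7302505292620/7857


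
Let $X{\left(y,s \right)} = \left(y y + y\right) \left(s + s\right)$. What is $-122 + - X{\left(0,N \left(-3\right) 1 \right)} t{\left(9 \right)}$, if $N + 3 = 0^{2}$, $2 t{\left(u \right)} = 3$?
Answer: $-122$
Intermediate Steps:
$t{\left(u \right)} = \frac{3}{2}$ ($t{\left(u \right)} = \frac{1}{2} \cdot 3 = \frac{3}{2}$)
$N = -3$ ($N = -3 + 0^{2} = -3 + 0 = -3$)
$X{\left(y,s \right)} = 2 s \left(y + y^{2}\right)$ ($X{\left(y,s \right)} = \left(y^{2} + y\right) 2 s = \left(y + y^{2}\right) 2 s = 2 s \left(y + y^{2}\right)$)
$-122 + - X{\left(0,N \left(-3\right) 1 \right)} t{\left(9 \right)} = -122 + - 2 \left(-3\right) \left(-3\right) 1 \cdot 0 \left(1 + 0\right) \frac{3}{2} = -122 + - 2 \cdot 9 \cdot 1 \cdot 0 \cdot 1 \cdot \frac{3}{2} = -122 + - 2 \cdot 9 \cdot 0 \cdot 1 \cdot \frac{3}{2} = -122 + \left(-1\right) 0 \cdot \frac{3}{2} = -122 + 0 \cdot \frac{3}{2} = -122 + 0 = -122$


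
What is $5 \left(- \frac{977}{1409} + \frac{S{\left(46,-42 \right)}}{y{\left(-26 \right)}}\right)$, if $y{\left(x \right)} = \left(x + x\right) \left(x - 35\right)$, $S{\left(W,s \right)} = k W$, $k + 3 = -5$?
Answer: $- \frac{4521945}{1117337} \approx -4.0471$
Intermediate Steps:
$k = -8$ ($k = -3 - 5 = -8$)
$S{\left(W,s \right)} = - 8 W$
$y{\left(x \right)} = 2 x \left(-35 + x\right)$
$5 \left(- \frac{977}{1409} + \frac{S{\left(46,-42 \right)}}{y{\left(-26 \right)}}\right) = 5 \left(- \frac{977}{1409} + \frac{\left(-8\right) 46}{2 \left(-26\right) \left(-35 - 26\right)}\right) = 5 \left(\left(-977\right) \frac{1}{1409} - \frac{368}{2 \left(-26\right) \left(-61\right)}\right) = 5 \left(- \frac{977}{1409} - \frac{368}{3172}\right) = 5 \left(- \frac{977}{1409} - \frac{92}{793}\right) = 5 \left(- \frac{904389}{1117337}\right) = - \frac{4521945}{1117337}$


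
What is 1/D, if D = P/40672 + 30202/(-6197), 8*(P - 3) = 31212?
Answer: -504088768/2408359115 ≈ -0.20931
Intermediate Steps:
P = 7809/2 (P = 3 + (⅛)*31212 = 3 + 7803/2 = 7809/2 ≈ 3904.5)
D = -2408359115/504088768 (D = (7809/2)/40672 + 30202/(-6197) = (7809/2)*(1/40672) + 30202*(-1/6197) = 7809/81344 - 30202/6197 = -2408359115/504088768 ≈ -4.7776)
1/D = 1/(-2408359115/504088768) = -504088768/2408359115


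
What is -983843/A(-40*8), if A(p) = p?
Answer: 983843/320 ≈ 3074.5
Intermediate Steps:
-983843/A(-40*8) = -983843/((-40*8)) = -983843/(-320) = -983843*(-1/320) = 983843/320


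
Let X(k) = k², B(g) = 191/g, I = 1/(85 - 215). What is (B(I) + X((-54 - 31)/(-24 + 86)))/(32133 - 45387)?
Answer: 95439295/50948376 ≈ 1.8733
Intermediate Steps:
I = -1/130 (I = 1/(-130) = -1/130 ≈ -0.0076923)
(B(I) + X((-54 - 31)/(-24 + 86)))/(32133 - 45387) = (191/(-1/130) + ((-54 - 31)/(-24 + 86))²)/(32133 - 45387) = (191*(-130) + (-85/62)²)/(-13254) = (-24830 + (-85*1/62)²)*(-1/13254) = (-24830 + (-85/62)²)*(-1/13254) = (-24830 + 7225/3844)*(-1/13254) = -95439295/3844*(-1/13254) = 95439295/50948376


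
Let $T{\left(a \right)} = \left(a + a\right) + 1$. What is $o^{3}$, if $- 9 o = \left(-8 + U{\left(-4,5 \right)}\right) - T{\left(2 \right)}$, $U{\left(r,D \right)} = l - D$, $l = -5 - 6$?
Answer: $\frac{24389}{729} \approx 33.455$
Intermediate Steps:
$l = -11$ ($l = -5 - 6 = -11$)
$U{\left(r,D \right)} = -11 - D$
$T{\left(a \right)} = 1 + 2 a$ ($T{\left(a \right)} = 2 a + 1 = 1 + 2 a$)
$o = \frac{29}{9}$ ($o = - \frac{\left(-8 - 16\right) + \left(0 - \left(1 + 2 \cdot 2\right)\right)}{9} = - \frac{\left(-8 - 16\right) + \left(0 - \left(1 + 4\right)\right)}{9} = - \frac{\left(-8 - 16\right) + \left(0 - 5\right)}{9} = - \frac{-24 + \left(0 - 5\right)}{9} = - \frac{-24 - 5}{9} = \left(- \frac{1}{9}\right) \left(-29\right) = \frac{29}{9} \approx 3.2222$)
$o^{3} = \left(\frac{29}{9}\right)^{3} = \frac{24389}{729}$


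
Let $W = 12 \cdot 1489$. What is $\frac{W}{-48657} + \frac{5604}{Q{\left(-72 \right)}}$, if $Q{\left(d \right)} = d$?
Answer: $- \frac{7610009}{97314} \approx -78.201$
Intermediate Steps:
$W = 17868$
$\frac{W}{-48657} + \frac{5604}{Q{\left(-72 \right)}} = \frac{17868}{-48657} + \frac{5604}{-72} = 17868 \left(- \frac{1}{48657}\right) + 5604 \left(- \frac{1}{72}\right) = - \frac{5956}{16219} - \frac{467}{6} = - \frac{7610009}{97314}$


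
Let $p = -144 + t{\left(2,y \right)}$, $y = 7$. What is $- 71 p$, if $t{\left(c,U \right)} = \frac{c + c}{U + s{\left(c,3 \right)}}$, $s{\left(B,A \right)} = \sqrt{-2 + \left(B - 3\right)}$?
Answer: $\frac{132415}{13} + \frac{71 i \sqrt{3}}{13} \approx 10186.0 + 9.4597 i$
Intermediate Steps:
$s{\left(B,A \right)} = \sqrt{-5 + B}$ ($s{\left(B,A \right)} = \sqrt{-2 + \left(-3 + B\right)} = \sqrt{-5 + B}$)
$t{\left(c,U \right)} = \frac{2 c}{U + \sqrt{-5 + c}}$ ($t{\left(c,U \right)} = \frac{c + c}{U + \sqrt{-5 + c}} = \frac{2 c}{U + \sqrt{-5 + c}}$)
$p = -144 + \frac{4}{7 + i \sqrt{3}}$ ($p = -144 + 2 \cdot 2 \frac{1}{7 + \sqrt{-5 + 2}} = -144 + 2 \cdot 2 \frac{1}{7 + \sqrt{-3}} = -144 + 2 \cdot 2 \frac{1}{7 + i \sqrt{3}} = -144 + \frac{4}{7 + i \sqrt{3}} \approx -143.46 - 0.13323 i$)
$- 71 p = - 71 \frac{4 \left(- 36 \sqrt{3} + 251 i\right)}{\sqrt{3} - 7 i} = - \frac{284 \left(- 36 \sqrt{3} + 251 i\right)}{\sqrt{3} - 7 i}$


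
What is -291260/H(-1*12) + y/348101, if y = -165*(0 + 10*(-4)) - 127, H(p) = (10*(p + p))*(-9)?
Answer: -5068695779/37594908 ≈ -134.82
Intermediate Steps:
H(p) = -180*p (H(p) = (10*(2*p))*(-9) = (20*p)*(-9) = -180*p)
y = 6473 (y = -165*(0 - 40) - 127 = -165*(-40) - 127 = 6600 - 127 = 6473)
-291260/H(-1*12) + y/348101 = -291260/((-(-180)*12)) + 6473/348101 = -291260/((-180*(-12))) + 6473*(1/348101) = -291260/2160 + 6473/348101 = -291260*1/2160 + 6473/348101 = -14563/108 + 6473/348101 = -5068695779/37594908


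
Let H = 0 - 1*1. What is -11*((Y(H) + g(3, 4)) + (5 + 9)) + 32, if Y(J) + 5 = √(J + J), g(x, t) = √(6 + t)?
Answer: -67 - 11*√10 - 11*I*√2 ≈ -101.79 - 15.556*I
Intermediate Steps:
H = -1 (H = 0 - 1 = -1)
Y(J) = -5 + √2*√J (Y(J) = -5 + √(J + J) = -5 + √(2*J) = -5 + √2*√J)
-11*((Y(H) + g(3, 4)) + (5 + 9)) + 32 = -11*(((-5 + √2*√(-1)) + √(6 + 4)) + (5 + 9)) + 32 = -11*(((-5 + √2*I) + √10) + 14) + 32 = -11*(((-5 + I*√2) + √10) + 14) + 32 = -11*((-5 + √10 + I*√2) + 14) + 32 = -11*(9 + √10 + I*√2) + 32 = (-99 - 11*√10 - 11*I*√2) + 32 = -67 - 11*√10 - 11*I*√2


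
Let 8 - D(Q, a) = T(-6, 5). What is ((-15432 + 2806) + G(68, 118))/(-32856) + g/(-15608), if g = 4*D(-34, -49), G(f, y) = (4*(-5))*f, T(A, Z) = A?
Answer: 121877/288748 ≈ 0.42209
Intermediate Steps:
G(f, y) = -20*f
D(Q, a) = 14 (D(Q, a) = 8 - 1*(-6) = 8 + 6 = 14)
g = 56 (g = 4*14 = 56)
((-15432 + 2806) + G(68, 118))/(-32856) + g/(-15608) = ((-15432 + 2806) - 20*68)/(-32856) + 56/(-15608) = (-12626 - 1360)*(-1/32856) + 56*(-1/15608) = -13986*(-1/32856) - 7/1951 = 63/148 - 7/1951 = 121877/288748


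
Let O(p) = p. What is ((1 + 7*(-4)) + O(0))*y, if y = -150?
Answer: 4050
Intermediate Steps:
((1 + 7*(-4)) + O(0))*y = ((1 + 7*(-4)) + 0)*(-150) = ((1 - 28) + 0)*(-150) = (-27 + 0)*(-150) = -27*(-150) = 4050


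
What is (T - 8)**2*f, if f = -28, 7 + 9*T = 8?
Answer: -141148/81 ≈ -1742.6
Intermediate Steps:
T = 1/9 (T = -7/9 + (1/9)*8 = -7/9 + 8/9 = 1/9 ≈ 0.11111)
(T - 8)**2*f = (1/9 - 8)**2*(-28) = (-71/9)**2*(-28) = (5041/81)*(-28) = -141148/81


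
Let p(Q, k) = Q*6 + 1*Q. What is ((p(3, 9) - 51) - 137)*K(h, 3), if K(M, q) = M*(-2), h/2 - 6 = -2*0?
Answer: 4008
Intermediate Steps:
h = 12 (h = 12 + 2*(-2*0) = 12 + 2*0 = 12 + 0 = 12)
p(Q, k) = 7*Q (p(Q, k) = 6*Q + Q = 7*Q)
K(M, q) = -2*M
((p(3, 9) - 51) - 137)*K(h, 3) = ((7*3 - 51) - 137)*(-2*12) = ((21 - 51) - 137)*(-24) = (-30 - 137)*(-24) = -167*(-24) = 4008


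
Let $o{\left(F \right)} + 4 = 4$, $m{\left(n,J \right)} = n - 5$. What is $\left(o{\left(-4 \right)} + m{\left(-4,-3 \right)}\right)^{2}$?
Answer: $81$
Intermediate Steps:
$m{\left(n,J \right)} = -5 + n$
$o{\left(F \right)} = 0$ ($o{\left(F \right)} = -4 + 4 = 0$)
$\left(o{\left(-4 \right)} + m{\left(-4,-3 \right)}\right)^{2} = \left(0 - 9\right)^{2} = \left(-9\right)^{2} = 81$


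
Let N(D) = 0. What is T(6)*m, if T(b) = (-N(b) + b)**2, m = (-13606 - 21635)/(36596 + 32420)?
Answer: -317169/17254 ≈ -18.382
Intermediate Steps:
m = -35241/69016 ≈ -0.51062
T(b) = b**2 (T(b) = (-1*0 + b)**2 = (0 + b)**2 = b**2)
T(6)*m = 6**2*(-35241/69016) = 36*(-35241/69016) = -317169/17254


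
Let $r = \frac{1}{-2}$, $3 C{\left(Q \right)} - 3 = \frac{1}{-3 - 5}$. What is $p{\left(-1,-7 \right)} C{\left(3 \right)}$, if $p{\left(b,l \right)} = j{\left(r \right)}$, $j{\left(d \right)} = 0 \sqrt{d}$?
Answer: $0$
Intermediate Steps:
$C{\left(Q \right)} = \frac{23}{24}$ ($C{\left(Q \right)} = 1 + \frac{1}{3 \left(-3 - 5\right)} = 1 + \frac{1}{3 \left(-8\right)} = 1 + \frac{1}{3} \left(- \frac{1}{8}\right) = 1 - \frac{1}{24} = \frac{23}{24}$)
$r = - \frac{1}{2} \approx -0.5$
$j{\left(d \right)} = 0$
$p{\left(b,l \right)} = 0$
$p{\left(-1,-7 \right)} C{\left(3 \right)} = 0 \cdot \frac{23}{24} = 0$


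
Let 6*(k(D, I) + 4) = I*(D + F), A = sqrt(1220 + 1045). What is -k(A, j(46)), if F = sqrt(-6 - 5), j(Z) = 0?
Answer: 4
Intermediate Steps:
A = sqrt(2265) ≈ 47.592
F = I*sqrt(11) (F = sqrt(-11) = I*sqrt(11) ≈ 3.3166*I)
k(D, I) = -4 + I*(D + I*sqrt(11))/6 (k(D, I) = -4 + (I*(D + I*sqrt(11)))/6 = -4 + I*(D + I*sqrt(11))/6)
-k(A, j(46)) = -(-4 + (1/6)*sqrt(2265)*0 + (1/6)*I*0*sqrt(11)) = -(-4 + 0 + 0) = -1*(-4) = 4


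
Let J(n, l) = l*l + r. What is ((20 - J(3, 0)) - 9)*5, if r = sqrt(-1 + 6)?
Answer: 55 - 5*sqrt(5) ≈ 43.820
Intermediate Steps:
r = sqrt(5) ≈ 2.2361
J(n, l) = sqrt(5) + l**2 (J(n, l) = l*l + sqrt(5) = l**2 + sqrt(5) = sqrt(5) + l**2)
((20 - J(3, 0)) - 9)*5 = ((20 - (sqrt(5) + 0**2)) - 9)*5 = ((20 - (sqrt(5) + 0)) - 9)*5 = ((20 - sqrt(5)) - 9)*5 = (11 - sqrt(5))*5 = 55 - 5*sqrt(5)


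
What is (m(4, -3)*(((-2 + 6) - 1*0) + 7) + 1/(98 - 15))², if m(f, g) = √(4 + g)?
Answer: 835396/6889 ≈ 121.27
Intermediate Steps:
(m(4, -3)*(((-2 + 6) - 1*0) + 7) + 1/(98 - 15))² = (√(4 - 3)*(((-2 + 6) - 1*0) + 7) + 1/(98 - 15))² = (√1*((4 + 0) + 7) + 1/83)² = (1*(4 + 7) + 1/83)² = (1*11 + 1/83)² = (11 + 1/83)² = (914/83)² = 835396/6889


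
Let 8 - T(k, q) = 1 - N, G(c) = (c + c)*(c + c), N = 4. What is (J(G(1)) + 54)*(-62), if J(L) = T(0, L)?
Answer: -4030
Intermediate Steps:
G(c) = 4*c² (G(c) = (2*c)*(2*c) = 4*c²)
T(k, q) = 11 (T(k, q) = 8 - (1 - 1*4) = 8 - (1 - 4) = 8 - 1*(-3) = 8 + 3 = 11)
J(L) = 11
(J(G(1)) + 54)*(-62) = (11 + 54)*(-62) = 65*(-62) = -4030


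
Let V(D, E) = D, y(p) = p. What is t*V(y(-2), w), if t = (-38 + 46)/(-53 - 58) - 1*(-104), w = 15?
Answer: -23072/111 ≈ -207.86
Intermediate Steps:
t = 11536/111 (t = 8/(-111) + 104 = 8*(-1/111) + 104 = -8/111 + 104 = 11536/111 ≈ 103.93)
t*V(y(-2), w) = (11536/111)*(-2) = -23072/111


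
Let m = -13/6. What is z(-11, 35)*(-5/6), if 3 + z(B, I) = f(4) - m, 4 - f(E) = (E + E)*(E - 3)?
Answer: 145/36 ≈ 4.0278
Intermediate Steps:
m = -13/6 (m = -13*⅙ = -13/6 ≈ -2.1667)
f(E) = 4 - 2*E*(-3 + E) (f(E) = 4 - (E + E)*(E - 3) = 4 - 2*E*(-3 + E))
z(B, I) = -29/6 (z(B, I) = -3 + ((4 - 2*4² + 6*4) - 1*(-13/6)) = -3 + ((4 - 2*16 + 24) + 13/6) = -3 + ((4 - 32 + 24) + 13/6) = -3 + (-4 + 13/6) = -3 - 11/6 = -29/6)
z(-11, 35)*(-5/6) = -(-145)/(6*6) = -29/6*(-⅚) = 145/36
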